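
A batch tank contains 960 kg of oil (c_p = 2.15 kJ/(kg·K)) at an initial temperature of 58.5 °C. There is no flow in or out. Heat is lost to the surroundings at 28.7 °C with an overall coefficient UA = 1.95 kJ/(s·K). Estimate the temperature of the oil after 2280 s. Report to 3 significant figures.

M c_p dT/dt = −UA(T − T_amb).
dT/dt = (T_ss − T)/τ with T_ss = T_amb = 28.700 °C, τ = M c_p/UA = 960·2.15/1.95 = 1058.5 s.
This is linear first-order; T(t) = T_ss + (T₀ − T_ss) e^(−t/τ).
T(2280) = 28.700 + (29.800)·0.11601 = 32.157 °C.

32.2 °C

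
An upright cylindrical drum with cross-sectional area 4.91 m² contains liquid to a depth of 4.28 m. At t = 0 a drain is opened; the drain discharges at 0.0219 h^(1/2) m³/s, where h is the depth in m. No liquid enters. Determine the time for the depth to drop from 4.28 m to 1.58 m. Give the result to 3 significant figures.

364 s

Mass balance (ρ constant): A dh/dt = −0.0219 √h.
Separate and integrate: 2(√h − √h₀) = −(0.0219/A) t.
t = 2A(√h₀ − √h)/0.0219 = 2·4.91·(√4.28 − √1.58)/0.0219
  = 9.8200 × (2.0688 − 1.2570) / 0.0219 = 364.03 s.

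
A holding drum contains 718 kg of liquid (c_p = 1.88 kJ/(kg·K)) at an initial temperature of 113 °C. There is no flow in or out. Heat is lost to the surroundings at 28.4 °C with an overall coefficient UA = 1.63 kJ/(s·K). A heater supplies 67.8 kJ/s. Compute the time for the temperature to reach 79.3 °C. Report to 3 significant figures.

Heat balance on the well-mixed liquid: M c_p dT/dt = −UA(T − T_amb) + Q̇.
τ = M c_p/UA = 828.12 s; T_ss = T_amb + Q̇/UA = 28.4 + 67.8/1.63 = 69.995 °C.
T(t) = T_ss + (T₀ − T_ss)e^(−t/τ); set T = 79.3:
t = −τ ln[(T − T_ss)/(T₀ − T_ss)] = −828.12 · ln(0.21637) = 1267.7 s.

1270 s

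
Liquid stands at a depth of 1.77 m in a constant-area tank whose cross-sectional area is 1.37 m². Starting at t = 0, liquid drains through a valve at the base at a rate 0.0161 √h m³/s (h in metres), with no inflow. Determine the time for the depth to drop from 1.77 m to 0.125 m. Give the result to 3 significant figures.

166 s

With no inflow, A dh/dt = −0.0161 √h.
This is separable: 2 d(√h)/dt = −0.0161/A, so √h = √h₀ − (0.0161/(2A)) t.
t = 2A(√h₀ − √h)/0.0161 = 2·1.37·(√1.77 − √0.125)/0.0161
  = 2.7400 × (1.3304 − 0.35355) / 0.0161 = 166.25 s.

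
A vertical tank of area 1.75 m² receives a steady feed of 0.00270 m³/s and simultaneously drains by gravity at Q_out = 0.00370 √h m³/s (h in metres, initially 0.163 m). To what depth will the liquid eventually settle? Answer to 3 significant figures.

0.533 m

A dh/dt = Q_in − 0.00370 √h. Steady state requires inflow = outflow:
Q_in = 0.00370 √h_ss ⇒ √h_ss = 0.00270/0.00370 = 0.72973.
h_ss = 0.72973² = 0.53251 m. (Since h₀ = 0.163 m < h_ss, the level will rise toward this value.)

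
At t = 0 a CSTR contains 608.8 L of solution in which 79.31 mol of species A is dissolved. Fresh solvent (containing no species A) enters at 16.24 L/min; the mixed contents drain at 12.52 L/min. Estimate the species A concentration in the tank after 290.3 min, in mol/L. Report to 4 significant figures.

Total volume: dV/dt = Q_in − Q_out = 3.72000 L/min, so V(t) = 608.8 + 3.72000 t and V(290.3) = 1688.72 L.
Solute balance: dm/dt = 0 − Q_out C = −Q_out m/V(t).
Separate: dm/m = −Q_out dt/V(t) ⇒ ln(m/m₀) = −(Q_out/(Q_in−Q_out)) ln(V/V₀).
m = m₀ (V₀/V)^(Q_out/(Q_in−Q_out)) = 79.31 × (608.8/1688.72)^(3.36559) = 2.55915 mol.
C = m/V = 2.55915/1688.72 = 0.00151544 mol/L.

0.001515 mol/L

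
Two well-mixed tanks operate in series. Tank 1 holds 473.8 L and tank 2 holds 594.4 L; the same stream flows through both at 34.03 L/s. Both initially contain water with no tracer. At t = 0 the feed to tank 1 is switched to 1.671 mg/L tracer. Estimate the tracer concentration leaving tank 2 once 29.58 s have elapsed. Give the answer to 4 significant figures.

Species balance on tank i: dCᵢ/dt = (Cᵢ₋₁ − Cᵢ)/τᵢ with τᵢ = Vᵢ/Q.
τ₁ = 473.8/34.03 = 13.9230 s; τ₂ = 594.4/34.03 = 17.4669 s.
Tank 1: C₁ = C_in(1 − e^(−t/τ₁)). Tank 2 (τ₁ ≠ τ₂): C₂ = C_in[1 − (τ₁ e^(−t/τ₁) − τ₂ e^(−t/τ₂))/(τ₁ − τ₂)].
At t = 29.58: e^(−t/τ₁) = 0.119488, e^(−t/τ₂) = 0.183878.
C₂ = 1.671·[1 − (13.9230·0.119488 − 17.4669·0.183878)/(-3.54393)] = 1.671·0.563155 = 0.941032 mg/L.

0.9410 mg/L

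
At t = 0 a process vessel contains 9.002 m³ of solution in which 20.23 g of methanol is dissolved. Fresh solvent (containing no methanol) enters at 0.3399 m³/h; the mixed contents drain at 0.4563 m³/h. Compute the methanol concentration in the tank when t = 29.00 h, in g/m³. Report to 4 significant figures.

Let m(t) be the amount of methanol. Volume: V(t) = V₀ + (Q_in − Q_out) t = 9.002 − 0.116400 t; V(29.00) = 5.62640 m³.
Solute balance: dm/dt = 0 − Q_out C = −Q_out m/V(t).
Separate: dm/m = −Q_out dt/V(t) ⇒ ln(m/m₀) = −(Q_out/(Q_in−Q_out)) ln(V/V₀).
m = m₀ (V₀/V)^(Q_out/(Q_in−Q_out)) = 20.23 × (9.002/5.62640)^(-3.92010) = 3.20531 g.
C = m/V = 3.20531/5.62640 = 0.569691 g/m³.

0.5697 g/m³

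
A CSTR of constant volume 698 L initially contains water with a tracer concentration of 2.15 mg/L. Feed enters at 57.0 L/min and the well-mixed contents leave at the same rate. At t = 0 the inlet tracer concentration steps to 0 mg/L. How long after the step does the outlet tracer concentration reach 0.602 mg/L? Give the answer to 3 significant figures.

Species balance: V dC/dt = Q(C_in − C) ⇒ τ = V/Q = 12.246 min.
C(t) = C_in + (C₀ − C_in) e^(−t/τ). Set C = 0.602 and solve for t:
e^(−t/τ) = (C − C_in)/(C₀ − C_in) = (0.602 − 0)/(2.15 − 0) = 0.28000
t = −τ ln(…) = 12.246 × 1.2730 = 15.588 min.

15.6 min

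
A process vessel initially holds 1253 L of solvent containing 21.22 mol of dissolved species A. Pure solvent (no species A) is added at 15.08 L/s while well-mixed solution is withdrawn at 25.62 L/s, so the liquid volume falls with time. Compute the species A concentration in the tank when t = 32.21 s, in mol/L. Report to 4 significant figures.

Let m(t) be the amount of species A. Volume: V(t) = V₀ + (Q_in − Q_out) t = 1253 − 10.5400 t; V(32.21) = 913.507 L.
Species balance (pure solvent in): dm/dt = −Q_out · m/V(t).
Separate: dm/m = −Q_out dt/V(t) ⇒ ln(m/m₀) = −(Q_out/(Q_in−Q_out)) ln(V/V₀).
m = m₀ (V₀/V)^(Q_out/(Q_in−Q_out)) = 21.22 × (1253/913.507)^(-2.43074) = 9.84356 mol.
C = m/V = 9.84356/913.507 = 0.0107756 mol/L.

0.01078 mol/L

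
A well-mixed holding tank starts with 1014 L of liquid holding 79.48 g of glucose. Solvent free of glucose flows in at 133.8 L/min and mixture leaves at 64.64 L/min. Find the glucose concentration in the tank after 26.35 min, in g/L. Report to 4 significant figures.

0.01071 g/L

Let m(t) be the amount of glucose. Volume: V(t) = V₀ + (Q_in − Q_out) t = 1014 + 69.1600 t; V(26.35) = 2836.37 L.
Species balance (pure solvent in): dm/dt = −Q_out · m/V(t).
dm/m = −Q_out dt/(V₀ + 69.1600 t); integrating gives ln(m/m₀) = −(Q_out/(Q_in−Q_out)) ln(V/V₀).
m = m₀ (V₀/V)^(Q_out/(Q_in−Q_out)) = 79.48 × (1014/2836.37)^(0.934644) = 30.3899 g.
C = m/V = 30.3899/2836.37 = 0.0107144 g/L.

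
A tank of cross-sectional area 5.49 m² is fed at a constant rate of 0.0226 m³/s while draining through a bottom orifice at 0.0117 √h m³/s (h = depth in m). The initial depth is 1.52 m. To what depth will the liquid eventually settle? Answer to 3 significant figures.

3.73 m

Level balance: A dh/dt = 0.0226 − 0.0117 √h. Setting dh/dt = 0:
Q_in = 0.0117 √h_ss ⇒ √h_ss = 0.0226/0.0117 = 1.9316.
h_ss = 1.9316² = 3.7312 m. (Since h₀ = 1.52 m < h_ss, the level will rise toward this value.)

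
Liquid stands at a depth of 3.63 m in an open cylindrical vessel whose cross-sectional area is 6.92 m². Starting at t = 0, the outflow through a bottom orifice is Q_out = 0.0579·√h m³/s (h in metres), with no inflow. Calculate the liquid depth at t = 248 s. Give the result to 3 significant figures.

With no inflow, A dh/dt = −0.0579 √h.
∫ h^(−1/2) dh = −(0.0579/A) ∫ dt, giving 2√h = 2√h₀ − (0.0579/A) t.
√h = √3.63 − 0.0579·248/(2·6.92) = 1.9053 − 1.0375 = 0.86774.
h = 0.86774² = 0.75298 m.

0.753 m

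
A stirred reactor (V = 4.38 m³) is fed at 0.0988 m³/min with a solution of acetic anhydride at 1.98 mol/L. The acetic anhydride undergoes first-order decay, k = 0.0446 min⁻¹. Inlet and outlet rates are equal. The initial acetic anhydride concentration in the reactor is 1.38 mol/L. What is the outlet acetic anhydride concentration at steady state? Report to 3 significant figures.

0.665 mol/L

V dC/dt = Q(C_in − C) − k V C.
Steady state (dC/dt = 0): C_ss = Q C_in/(Q + kV) = C_in/(1 + kV/Q).
C_ss = 0.0988·1.98/(0.0988 + 0.0446·4.38) = 0.19562/0.29415 = 0.66505 mol/L.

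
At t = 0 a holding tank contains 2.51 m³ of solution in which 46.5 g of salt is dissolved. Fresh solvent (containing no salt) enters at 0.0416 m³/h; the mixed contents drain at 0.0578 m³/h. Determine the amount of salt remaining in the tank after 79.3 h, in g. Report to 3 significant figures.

3.60 g

Total volume: dV/dt = Q_in − Q_out = -0.016200 m³/h, so V(t) = 2.51 − 0.016200 t and V(79.3) = 1.2253 m³.
No salt enters, so dm/dt = −Q_out · (m/V).
dm/m = −Q_out dt/(V₀ − 0.016200 t); integrating gives ln(m/m₀) = −(Q_out/(Q_in−Q_out)) ln(V/V₀).
m = m₀ (V₀/V)^(Q_out/(Q_in−Q_out)) = 46.5 × (2.51/1.2253)^(-3.5679) = 3.6004 g.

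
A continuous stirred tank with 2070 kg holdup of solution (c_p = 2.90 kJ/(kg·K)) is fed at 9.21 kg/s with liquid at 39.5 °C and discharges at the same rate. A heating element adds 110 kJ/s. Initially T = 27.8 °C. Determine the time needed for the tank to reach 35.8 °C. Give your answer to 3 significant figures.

158 s

M c_p dT/dt = ṁ c_p (T_in − T) + Q̇.
τ = M/ṁ = 224.76 s; T_ss = T_in + Q̇/(ṁ c_p) = 43.618 °C.
T(t) = T_ss + (T₀ − T_ss) e^(−t/τ). Set T = 35.8:
e^(−t/τ) = (35.8 − 43.618)/(27.8 − 43.618) = 0.49426
t = −224.76 · ln(0.49426) = 158.38 s.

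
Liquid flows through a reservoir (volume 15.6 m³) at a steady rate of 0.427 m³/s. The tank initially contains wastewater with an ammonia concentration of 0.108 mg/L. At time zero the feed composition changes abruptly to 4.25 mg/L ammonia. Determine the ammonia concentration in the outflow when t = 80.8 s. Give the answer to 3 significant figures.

Transient balance on the dissolved component: V dC/dt = Q(C_in − C).
Rewrite as dC/dt + C/τ = C_in/τ, τ = V/Q = 36.534 s.
This is linear first-order; C(t) = C_in + (C₀ − C_in) e^(−t/τ).
C(80.8) = 4.25 + (0.108 − 4.25)·e^(−80.8/36.534) = 4.25 + (-4.1420)·0.10952 = 3.7964 mg/L.

3.80 mg/L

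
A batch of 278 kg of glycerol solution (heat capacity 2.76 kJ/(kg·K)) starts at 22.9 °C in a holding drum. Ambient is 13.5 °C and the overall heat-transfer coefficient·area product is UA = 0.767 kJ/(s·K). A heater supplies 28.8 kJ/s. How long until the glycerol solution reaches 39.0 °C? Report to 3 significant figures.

Lumped-capacitance energy balance: M c_p dT/dt = UA(T_amb − T) + Q̇.
τ = M c_p/UA = 1000.4 s; T_ss = T_amb + Q̇/UA = 13.5 + 28.8/0.767 = 51.049 °C.
T(t) = T_ss + (T₀ − T_ss)e^(−t/τ); set T = 39.0:
t = −τ ln[(T − T_ss)/(T₀ − T_ss)] = −1000.4 · ln(0.42804) = 848.85 s.

849 s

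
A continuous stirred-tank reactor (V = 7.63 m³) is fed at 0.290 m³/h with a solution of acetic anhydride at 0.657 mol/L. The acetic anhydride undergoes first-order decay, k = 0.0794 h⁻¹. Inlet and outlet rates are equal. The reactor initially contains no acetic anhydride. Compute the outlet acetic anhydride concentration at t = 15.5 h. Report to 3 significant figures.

0.178 mol/L

V dC/dt = Q(C_in − C) − k V C.
This is linear with rate a = Q/V + k = 0.11741 h⁻¹.
C_ss = Q C_in/(Q + kV) = 0.21269 mol/L; C(t) = C_ss + (C₀ − C_ss) e^(−a t).
C(15.5) = 0.21269 + (-0.21269)·e^(−0.11741·15.5) = 0.21269 + (-0.21269)·0.16205 = 0.17822 mol/L.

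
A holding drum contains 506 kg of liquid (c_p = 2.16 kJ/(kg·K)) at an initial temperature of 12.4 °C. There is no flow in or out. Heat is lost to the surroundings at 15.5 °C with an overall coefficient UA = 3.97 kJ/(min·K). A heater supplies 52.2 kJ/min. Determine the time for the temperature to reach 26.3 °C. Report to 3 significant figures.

532 min

Heat balance on the well-mixed liquid: M c_p dT/dt = −UA(T − T_amb) + Q̇.
τ = M c_p/UA = 275.30 min; T_ss = T_amb + Q̇/UA = 15.5 + 52.2/3.97 = 28.649 °C.
T(t) = T_ss + (T₀ − T_ss)e^(−t/τ); set T = 26.3:
t = −τ ln[(T − T_ss)/(T₀ − T_ss)] = −275.30 · ln(0.14454) = 532.49 min.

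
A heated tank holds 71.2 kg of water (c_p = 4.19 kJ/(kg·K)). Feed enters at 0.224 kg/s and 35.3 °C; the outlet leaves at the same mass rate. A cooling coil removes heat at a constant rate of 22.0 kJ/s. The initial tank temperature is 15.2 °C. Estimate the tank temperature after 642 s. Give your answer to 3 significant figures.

Energy balance: M c_p dT/dt = ṁ c_p (T_in − T) − 22.0.
τ = M/ṁ = 317.86 s; T_ss = T_in − Q̇/(ṁ c_p) = 35.3 − 22.0/(0.224·4.19) = 11.860 °C.
Integrating: T(t) = T_ss + (T₀ − T_ss) e^(−t/τ).
T(642) = 11.860 + (3.3402)·e^(−642/317.86) = 11.860 + (3.3402)·0.13269 = 12.303 °C.

12.3 °C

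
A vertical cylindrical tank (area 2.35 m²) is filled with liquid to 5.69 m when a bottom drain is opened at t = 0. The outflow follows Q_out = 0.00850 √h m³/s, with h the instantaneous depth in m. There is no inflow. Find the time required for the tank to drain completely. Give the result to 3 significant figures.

1320 s

With no inflow, A dh/dt = −0.00850 √h.
This is separable: 2 d(√h)/dt = −0.00850/A, so √h = √h₀ − (0.00850/(2A)) t.
Set h = 0: 2√h₀ = (0.00850/A) t_empty ⇒ t_empty = 2A√h₀/0.00850.
t_empty = 2·2.35·√5.69/0.00850 = 4.7000·2.3854/0.00850 = 1319.0 s.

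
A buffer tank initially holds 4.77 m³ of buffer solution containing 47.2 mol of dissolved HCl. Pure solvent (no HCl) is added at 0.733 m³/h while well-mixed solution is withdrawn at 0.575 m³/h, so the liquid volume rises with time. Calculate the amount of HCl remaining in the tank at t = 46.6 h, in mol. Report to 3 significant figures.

Let m(t) be the amount of HCl. Volume: V(t) = V₀ + (Q_in − Q_out) t = 4.77 + 0.15800 t; V(46.6) = 12.133 m³.
Solute balance: dm/dt = 0 − Q_out C = −Q_out m/V(t).
dm/m = −Q_out dt/(V₀ + 0.15800 t); integrating gives ln(m/m₀) = −(Q_out/(Q_in−Q_out)) ln(V/V₀).
m = m₀ (V₀/V)^(Q_out/(Q_in−Q_out)) = 47.2 × (4.77/12.133)^(3.6392) = 1.5792 mol.

1.58 mol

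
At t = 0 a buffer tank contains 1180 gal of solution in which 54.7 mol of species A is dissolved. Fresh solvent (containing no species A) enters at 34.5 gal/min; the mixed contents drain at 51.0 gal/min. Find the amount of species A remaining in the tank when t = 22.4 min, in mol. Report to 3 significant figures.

Total volume: dV/dt = Q_in − Q_out = -16.500 gal/min, so V(t) = 1180 − 16.500 t and V(22.4) = 810.40 gal.
Solute balance: dm/dt = 0 − Q_out C = −Q_out m/V(t).
Separate: dm/m = −Q_out dt/V(t) ⇒ ln(m/m₀) = −(Q_out/(Q_in−Q_out)) ln(V/V₀).
m = m₀ (V₀/V)^(Q_out/(Q_in−Q_out)) = 54.7 × (1180/810.40)^(-3.0909) = 17.124 mol.

17.1 mol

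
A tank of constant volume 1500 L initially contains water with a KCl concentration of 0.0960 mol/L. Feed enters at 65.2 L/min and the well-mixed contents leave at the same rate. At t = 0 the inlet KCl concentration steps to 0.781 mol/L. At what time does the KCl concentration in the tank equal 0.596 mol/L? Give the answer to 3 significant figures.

30.1 min

Mass balance on the solute (V constant): V dC/dt = Q(C_in − C), so τ = V/Q = 23.006 min.
C(t) = C_in + (C₀ − C_in) e^(−t/τ). Set C = 0.596 and solve for t:
e^(−t/τ) = (C − C_in)/(C₀ − C_in) = (0.596 − 0.781)/(0.0960 − 0.781) = 0.27007
t = −τ ln(…) = 23.006 × 1.3091 = 30.116 min.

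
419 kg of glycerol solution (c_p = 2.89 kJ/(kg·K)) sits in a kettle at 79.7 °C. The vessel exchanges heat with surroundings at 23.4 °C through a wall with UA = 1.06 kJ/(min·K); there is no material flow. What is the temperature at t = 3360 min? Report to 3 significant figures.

26.4 °C

Lumped-capacitance energy balance: M c_p dT/dt = UA(T_amb − T).
dT/dt = (T_ss − T)/τ with T_ss = T_amb = 23.400 °C, τ = M c_p/UA = 419·2.89/1.06 = 1142.4 min.
This is linear first-order; T(t) = T_ss + (T₀ − T_ss) e^(−t/τ).
T(3360) = 23.400 + (56.300)·0.052799 = 26.373 °C.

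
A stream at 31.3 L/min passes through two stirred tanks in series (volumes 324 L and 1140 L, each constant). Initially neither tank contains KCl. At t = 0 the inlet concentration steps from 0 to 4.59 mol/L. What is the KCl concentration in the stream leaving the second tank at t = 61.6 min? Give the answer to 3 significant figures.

3.41 mol/L

Time constants: τᵢ = Vᵢ/Q for each well-mixed tank.
τ₁ = 324/31.3 = 10.351 min; τ₂ = 1140/31.3 = 36.422 min.
Solving the cascade with C₁(0)=C₂(0)=0 gives C₂(t) = C_in[1 − (τ₁ e^(−t/τ₁) − τ₂ e^(−t/τ₂))/(τ₁ − τ₂)].
At t = 61.6: e^(−t/τ₁) = 0.0026036, e^(−t/τ₂) = 0.18428.
C₂ = 4.59·[1 − (10.351·0.0026036 − 36.422·0.18428)/(-26.070)] = 4.59·0.74358 = 3.4130 mol/L.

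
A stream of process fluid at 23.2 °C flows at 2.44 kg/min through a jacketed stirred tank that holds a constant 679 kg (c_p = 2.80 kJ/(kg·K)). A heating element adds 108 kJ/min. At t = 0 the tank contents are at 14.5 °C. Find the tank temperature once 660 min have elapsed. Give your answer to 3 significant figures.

36.7 °C

Heat balance on the well-mixed liquid: M c_p dT/dt = ṁ c_p (T_in − T) + 108.
τ = M/ṁ = 278.28 min; T_ss = T_in + Q̇/(ṁ c_p) = 23.2 + 108/(2.44·2.80) = 39.008 °C.
This is linear first-order; T(t) = T_ss + (T₀ − T_ss) e^(−t/τ).
T(660) = 39.008 + (-24.508)·e^(−660/278.28) = 39.008 + (-24.508)·0.093320 = 36.721 °C.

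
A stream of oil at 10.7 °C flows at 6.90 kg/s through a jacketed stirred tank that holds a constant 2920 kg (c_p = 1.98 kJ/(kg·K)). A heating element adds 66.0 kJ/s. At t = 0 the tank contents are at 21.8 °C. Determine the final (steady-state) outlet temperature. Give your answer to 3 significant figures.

15.5 °C

M c_p dT/dt = ṁ c_p (T_in − T) + Q̇.
At steady state dT/dt = 0 ⇒ T_ss = T_in + Q̇/(ṁ c_p) = 10.7 + 66.0/(6.90·1.98) = 15.531 °C.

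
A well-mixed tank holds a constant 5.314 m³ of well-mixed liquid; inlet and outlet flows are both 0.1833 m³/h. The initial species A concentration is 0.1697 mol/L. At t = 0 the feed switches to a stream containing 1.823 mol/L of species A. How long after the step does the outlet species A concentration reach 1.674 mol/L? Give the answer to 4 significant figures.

Mass balance on the solute (V constant): V dC/dt = Q(C_in − C), so τ = V/Q = 28.9907 h.
C(t) = C_in + (C₀ − C_in) e^(−t/τ). Set C = 1.674 and solve for t:
e^(−t/τ) = (C − C_in)/(C₀ − C_in) = (1.674 − 1.823)/(0.1697 − 1.823) = 0.0901228
t = −τ ln(…) = 28.9907 × 2.40658 = 69.7686 h.

69.77 h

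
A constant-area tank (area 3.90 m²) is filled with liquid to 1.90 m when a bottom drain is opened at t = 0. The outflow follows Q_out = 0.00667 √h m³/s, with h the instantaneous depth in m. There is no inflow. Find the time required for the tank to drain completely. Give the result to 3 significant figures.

A dh/dt = −Q_out = −0.00667 √h.
Separate and integrate: 2(√h − √h₀) = −(0.00667/A) t.
Tank is empty when √h = 0: t_empty = 2A√h₀/0.00667.
t_empty = 2·3.90·√1.90/0.00667 = 7.8000·1.3784/0.00667 = 1611.9 s.

1610 s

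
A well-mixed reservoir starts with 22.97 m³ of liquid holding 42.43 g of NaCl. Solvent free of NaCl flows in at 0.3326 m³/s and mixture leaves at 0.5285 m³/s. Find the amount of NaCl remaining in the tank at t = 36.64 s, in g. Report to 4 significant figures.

15.44 g

Let m(t) be the amount of NaCl. Volume: V(t) = V₀ + (Q_in − Q_out) t = 22.97 − 0.195900 t; V(36.64) = 15.7922 m³.
Solute balance: dm/dt = 0 − Q_out C = −Q_out m/V(t).
Separate: dm/m = −Q_out dt/V(t) ⇒ ln(m/m₀) = −(Q_out/(Q_in−Q_out)) ln(V/V₀).
m = m₀ (V₀/V)^(Q_out/(Q_in−Q_out)) = 42.43 × (22.97/15.7922)^(-2.69781) = 15.4416 g.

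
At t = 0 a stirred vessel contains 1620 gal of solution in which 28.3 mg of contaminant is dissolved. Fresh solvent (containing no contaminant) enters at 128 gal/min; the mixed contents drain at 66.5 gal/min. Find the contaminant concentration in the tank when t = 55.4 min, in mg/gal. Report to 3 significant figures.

Let m(t) be the amount of contaminant. Volume: V(t) = V₀ + (Q_in − Q_out) t = 1620 + 61.500 t; V(55.4) = 5027.1 gal.
No contaminant enters, so dm/dt = −Q_out · (m/V).
Separate: dm/m = −Q_out dt/V(t) ⇒ ln(m/m₀) = −(Q_out/(Q_in−Q_out)) ln(V/V₀).
m = m₀ (V₀/V)^(Q_out/(Q_in−Q_out)) = 28.3 × (1620/5027.1)^(1.0813) = 8.3176 mg.
C = m/V = 8.3176/5027.1 = 0.0016546 mg/gal.

0.00165 mg/gal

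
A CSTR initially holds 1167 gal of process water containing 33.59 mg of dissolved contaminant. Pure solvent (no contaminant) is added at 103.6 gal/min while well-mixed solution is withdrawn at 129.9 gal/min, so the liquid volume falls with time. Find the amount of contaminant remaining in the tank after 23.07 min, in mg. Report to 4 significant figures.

0.8958 mg

Total volume: dV/dt = Q_in − Q_out = -26.3000 gal/min, so V(t) = 1167 − 26.3000 t and V(23.07) = 560.259 gal.
Solute balance: dm/dt = 0 − Q_out C = −Q_out m/V(t).
dm/m = −Q_out dt/(V₀ − 26.3000 t); integrating gives ln(m/m₀) = −(Q_out/(Q_in−Q_out)) ln(V/V₀).
m = m₀ (V₀/V)^(Q_out/(Q_in−Q_out)) = 33.59 × (1167/560.259)^(-4.93916) = 0.895751 mg.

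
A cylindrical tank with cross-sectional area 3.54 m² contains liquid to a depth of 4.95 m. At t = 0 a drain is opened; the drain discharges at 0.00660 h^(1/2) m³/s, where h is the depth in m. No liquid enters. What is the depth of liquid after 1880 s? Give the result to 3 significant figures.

With no inflow, A dh/dt = −0.00660 √h.
This is separable: 2 d(√h)/dt = −0.00660/A, so √h = √h₀ − (0.00660/(2A)) t.
√h = √4.95 − 0.00660·1880/(2·3.54) = 2.2249 − 1.7525 = 0.47232.
h = 0.47232² = 0.22308 m.

0.223 m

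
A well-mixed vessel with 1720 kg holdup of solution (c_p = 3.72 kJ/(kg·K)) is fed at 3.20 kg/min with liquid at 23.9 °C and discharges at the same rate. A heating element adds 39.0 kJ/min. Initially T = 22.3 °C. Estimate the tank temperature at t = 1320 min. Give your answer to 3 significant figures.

Heat balance on the well-mixed liquid: M c_p dT/dt = ṁ c_p (T_in − T) + 39.0.
τ = M/ṁ = 537.50 min; T_ss = T_in + Q̇/(ṁ c_p) = 23.9 + 39.0/(3.20·3.72) = 27.176 °C.
Solution: T(t) = T_ss + (T₀ − T_ss) e^(−t/τ).
T(1320) = 27.176 + (-4.8762)·e^(−1320/537.50) = 27.176 + (-4.8762)·0.085793 = 26.758 °C.

26.8 °C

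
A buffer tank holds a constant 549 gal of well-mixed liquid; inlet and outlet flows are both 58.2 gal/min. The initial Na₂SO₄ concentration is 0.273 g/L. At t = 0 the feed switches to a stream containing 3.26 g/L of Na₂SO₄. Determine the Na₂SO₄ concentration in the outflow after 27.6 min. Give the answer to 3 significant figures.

3.10 g/L

Accumulation = in − out for the solute gives V dC/dt = Q(C_in − C).
So dC/dt = (C_in − C)/τ with τ = V/Q = 549/58.2 = 9.4330 min.
C approaches C_in exponentially: C(t) = C_in + (C₀ − C_in) e^(−t/τ).
C(27.6) = 3.26 + (0.273 − 3.26)·e^(−27.6/9.4330) = 3.26 + (-2.9870)·0.053616 = 3.0998 g/L.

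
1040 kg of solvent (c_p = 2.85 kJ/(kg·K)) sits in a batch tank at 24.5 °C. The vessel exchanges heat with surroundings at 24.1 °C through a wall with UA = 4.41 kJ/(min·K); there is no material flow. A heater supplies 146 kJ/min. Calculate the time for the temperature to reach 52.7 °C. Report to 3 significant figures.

1330 min

Lumped-capacitance energy balance: M c_p dT/dt = UA(T_amb − T) + Q̇.
τ = M c_p/UA = 672.11 min; T_ss = T_amb + Q̇/UA = 24.1 + 146/4.41 = 57.207 °C.
T(t) = T_ss + (T₀ − T_ss)e^(−t/τ); set T = 52.7:
t = −τ ln[(T − T_ss)/(T₀ − T_ss)] = −672.11 · ln(0.13779) = 1332.1 min.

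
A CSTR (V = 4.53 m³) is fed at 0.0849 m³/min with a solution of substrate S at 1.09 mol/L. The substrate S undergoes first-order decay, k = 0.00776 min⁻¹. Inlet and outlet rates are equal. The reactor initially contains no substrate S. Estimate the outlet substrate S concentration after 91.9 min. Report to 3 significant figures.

0.703 mol/L

Species balance: V dC/dt = Q C_in − Q C − k V C.
This is linear with rate a = Q/V + k = 0.026502 min⁻¹.
C_ss = Q C_in/(Q + kV) = 0.77084 mol/L; C(t) = C_ss + (C₀ − C_ss) e^(−a t).
C(91.9) = 0.77084 + (-0.77084)·e^(−0.026502·91.9) = 0.77084 + (-0.77084)·0.087553 = 0.70335 mol/L.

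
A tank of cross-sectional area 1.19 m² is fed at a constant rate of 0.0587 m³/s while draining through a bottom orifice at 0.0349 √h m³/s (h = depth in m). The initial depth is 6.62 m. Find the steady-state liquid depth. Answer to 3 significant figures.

Accumulation of liquid (constant cross-section A): A dh/dt = Q_in − 0.0349 √h. At steady state dh/dt = 0:
Q_in = 0.0349 √h_ss ⇒ √h_ss = 0.0587/0.0349 = 1.6819.
h_ss = 1.6819² = 2.8290 m. (Since h₀ = 6.62 m > h_ss, the level will fall toward this value.)

2.83 m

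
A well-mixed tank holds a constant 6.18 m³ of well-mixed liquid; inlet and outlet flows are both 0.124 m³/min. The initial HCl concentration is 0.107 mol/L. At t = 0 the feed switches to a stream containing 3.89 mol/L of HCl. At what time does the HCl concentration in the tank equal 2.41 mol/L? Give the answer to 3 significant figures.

46.8 min

Transient balance on the dissolved component: V dC/dt = Q(C_in − C), so τ = V/Q = 49.839 min.
C(t) = C_in + (C₀ − C_in) e^(−t/τ). Set C = 2.41 and solve for t:
e^(−t/τ) = (C − C_in)/(C₀ − C_in) = (2.41 − 3.89)/(0.107 − 3.89) = 0.39122
t = −τ ln(…) = 49.839 × 0.93848 = 46.772 min.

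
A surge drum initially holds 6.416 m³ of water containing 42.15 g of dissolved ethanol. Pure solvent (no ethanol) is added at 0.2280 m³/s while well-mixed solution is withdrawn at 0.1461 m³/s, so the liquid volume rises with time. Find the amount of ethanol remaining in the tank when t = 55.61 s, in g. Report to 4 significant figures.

Let m(t) be the amount of ethanol. Volume: V(t) = V₀ + (Q_in − Q_out) t = 6.416 + 0.0819000 t; V(55.61) = 10.9705 m³.
Solute balance: dm/dt = 0 − Q_out C = −Q_out m/V(t).
dm/m = −Q_out dt/(V₀ + 0.0819000 t); integrating gives ln(m/m₀) = −(Q_out/(Q_in−Q_out)) ln(V/V₀).
m = m₀ (V₀/V)^(Q_out/(Q_in−Q_out)) = 42.15 × (6.416/10.9705)^(1.78388) = 16.1891 g.

16.19 g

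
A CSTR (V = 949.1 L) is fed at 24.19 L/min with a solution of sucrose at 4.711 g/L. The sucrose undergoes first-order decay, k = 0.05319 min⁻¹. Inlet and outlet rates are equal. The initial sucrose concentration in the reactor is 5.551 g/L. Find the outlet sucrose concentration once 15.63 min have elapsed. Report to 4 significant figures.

2.703 g/L

Accumulation = in − out − consumed: V dC/dt = Q C_in − Q C − k V C.
dC/dt = (Q/V) C_in − (Q/V + k) C; effective rate a = Q/V + k = 0.0254873 + 0.05319 = 0.0786773 min⁻¹.
C_ss = Q C_in/(Q + kV) = 1.52612 g/L; C(t) = C_ss + (C₀ − C_ss) e^(−a t).
C(15.63) = 1.52612 + (4.02488)·e^(−0.0786773·15.63) = 1.52612 + (4.02488)·0.292373 = 2.70288 g/L.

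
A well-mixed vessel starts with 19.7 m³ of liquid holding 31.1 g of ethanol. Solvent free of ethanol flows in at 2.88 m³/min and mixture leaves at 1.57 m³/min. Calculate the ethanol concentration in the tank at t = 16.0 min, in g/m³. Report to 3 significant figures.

Total volume: dV/dt = Q_in − Q_out = 1.3100 m³/min, so V(t) = 19.7 + 1.3100 t and V(16.0) = 40.660 m³.
Species balance (pure solvent in): dm/dt = −Q_out · m/V(t).
Separate: dm/m = −Q_out dt/V(t) ⇒ ln(m/m₀) = −(Q_out/(Q_in−Q_out)) ln(V/V₀).
m = m₀ (V₀/V)^(Q_out/(Q_in−Q_out)) = 31.1 × (19.7/40.660)^(1.1985) = 13.050 g.
C = m/V = 13.050/40.660 = 0.32095 g/m³.

0.321 g/m³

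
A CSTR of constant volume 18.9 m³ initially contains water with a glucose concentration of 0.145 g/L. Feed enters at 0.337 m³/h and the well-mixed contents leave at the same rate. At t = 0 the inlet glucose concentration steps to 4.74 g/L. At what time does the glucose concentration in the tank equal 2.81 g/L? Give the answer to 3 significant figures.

Transient balance on the dissolved component: V dC/dt = Q(C_in − C), so τ = V/Q = 56.083 h.
C(t) = C_in + (C₀ − C_in) e^(−t/τ). Set C = 2.81 and solve for t:
e^(−t/τ) = (C − C_in)/(C₀ − C_in) = (2.81 − 4.74)/(0.145 − 4.74) = 0.42002
t = −τ ln(…) = 56.083 × 0.86745 = 48.649 h.

48.6 h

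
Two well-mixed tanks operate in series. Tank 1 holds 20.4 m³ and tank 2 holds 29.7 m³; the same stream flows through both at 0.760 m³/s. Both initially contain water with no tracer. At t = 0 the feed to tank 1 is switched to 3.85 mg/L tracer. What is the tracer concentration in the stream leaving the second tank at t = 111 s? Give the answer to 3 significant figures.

3.27 mg/L

Each tank obeys Vᵢ dCᵢ/dt = Q(Cᵢ₋₁ − Cᵢ), so τᵢ = Vᵢ/Q.
τ₁ = 20.4/0.760 = 26.842 s; τ₂ = 29.7/0.760 = 39.079 s.
Solving the cascade with C₁(0)=C₂(0)=0 gives C₂(t) = C_in[1 − (τ₁ e^(−t/τ₁) − τ₂ e^(−t/τ₂))/(τ₁ − τ₂)].
At t = 111: e^(−t/τ₁) = 0.015998, e^(−t/τ₂) = 0.058402.
C₂ = 3.85·[1 − (26.842·0.015998 − 39.079·0.058402)/(-12.237)] = 3.85·0.84858 = 3.2670 mg/L.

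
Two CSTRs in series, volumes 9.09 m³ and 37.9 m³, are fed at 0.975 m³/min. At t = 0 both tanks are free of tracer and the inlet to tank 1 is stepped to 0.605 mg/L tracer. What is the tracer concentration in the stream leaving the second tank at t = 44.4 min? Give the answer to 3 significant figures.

0.353 mg/L

Species balance on tank i: dCᵢ/dt = (Cᵢ₋₁ − Cᵢ)/τᵢ with τᵢ = Vᵢ/Q.
τ₁ = 9.09/0.975 = 9.3231 min; τ₂ = 37.9/0.975 = 38.872 min.
Solving the cascade with C₁(0)=C₂(0)=0 gives C₂(t) = C_in[1 − (τ₁ e^(−t/τ₁) − τ₂ e^(−t/τ₂))/(τ₁ − τ₂)].
At t = 44.4: e^(−t/τ₁) = 0.0085453, e^(−t/τ₂) = 0.31911.
C₂ = 0.605·[1 − (9.3231·0.0085453 − 38.872·0.31911)/(-29.549)] = 0.605·0.58290 = 0.35265 mg/L.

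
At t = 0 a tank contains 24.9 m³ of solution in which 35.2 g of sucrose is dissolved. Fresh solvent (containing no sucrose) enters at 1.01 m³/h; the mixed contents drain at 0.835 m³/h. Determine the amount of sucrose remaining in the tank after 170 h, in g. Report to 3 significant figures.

Let m(t) be the amount of sucrose. Volume: V(t) = V₀ + (Q_in − Q_out) t = 24.9 + 0.17500 t; V(170) = 54.650 m³.
No sucrose enters, so dm/dt = −Q_out · (m/V).
Separate: dm/m = −Q_out dt/V(t) ⇒ ln(m/m₀) = −(Q_out/(Q_in−Q_out)) ln(V/V₀).
m = m₀ (V₀/V)^(Q_out/(Q_in−Q_out)) = 35.2 × (24.9/54.650)^(4.7714) = 0.82722 g.

0.827 g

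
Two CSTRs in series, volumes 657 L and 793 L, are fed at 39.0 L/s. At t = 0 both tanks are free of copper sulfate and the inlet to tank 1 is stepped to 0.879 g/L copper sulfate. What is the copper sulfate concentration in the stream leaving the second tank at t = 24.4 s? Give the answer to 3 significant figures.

0.333 g/L

Species balance on tank i: dCᵢ/dt = (Cᵢ₋₁ − Cᵢ)/τᵢ with τᵢ = Vᵢ/Q.
τ₁ = 657/39.0 = 16.846 s; τ₂ = 793/39.0 = 20.333 s.
Tank 1: C₁ = C_in(1 − e^(−t/τ₁)). Tank 2 (τ₁ ≠ τ₂): C₂ = C_in[1 − (τ₁ e^(−t/τ₁) − τ₂ e^(−t/τ₂))/(τ₁ − τ₂)].
At t = 24.4: e^(−t/τ₁) = 0.23495, e^(−t/τ₂) = 0.30119.
C₂ = 0.879·[1 − (16.846·0.23495 − 20.333·0.30119)/(-3.4872)] = 0.879·0.37877 = 0.33294 g/L.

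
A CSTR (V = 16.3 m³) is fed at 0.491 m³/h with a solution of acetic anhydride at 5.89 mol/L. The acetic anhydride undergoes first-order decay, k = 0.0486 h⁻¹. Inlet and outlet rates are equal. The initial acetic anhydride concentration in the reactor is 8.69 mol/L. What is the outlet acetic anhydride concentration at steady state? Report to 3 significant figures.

Species balance: V dC/dt = Q C_in − Q C − k V C.
Steady state (dC/dt = 0): C_ss = Q C_in/(Q + kV) = C_in/(1 + kV/Q).
C_ss = 0.491·5.89/(0.491 + 0.0486·16.3) = 2.8920/1.2832 = 2.2538 mol/L.

2.25 mol/L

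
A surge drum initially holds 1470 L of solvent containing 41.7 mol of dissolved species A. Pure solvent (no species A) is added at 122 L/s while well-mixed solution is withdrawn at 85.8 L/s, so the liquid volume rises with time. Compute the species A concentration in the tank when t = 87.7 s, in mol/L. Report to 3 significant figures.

Let m(t) be the amount of species A. Volume: V(t) = V₀ + (Q_in − Q_out) t = 1470 + 36.200 t; V(87.7) = 4644.7 L.
Species balance (pure solvent in): dm/dt = −Q_out · m/V(t).
Separate: dm/m = −Q_out dt/V(t) ⇒ ln(m/m₀) = −(Q_out/(Q_in−Q_out)) ln(V/V₀).
m = m₀ (V₀/V)^(Q_out/(Q_in−Q_out)) = 41.7 × (1470/4644.7)^(2.3702) = 2.7283 mol.
C = m/V = 2.7283/4644.7 = 0.00058740 mol/L.

0.000587 mol/L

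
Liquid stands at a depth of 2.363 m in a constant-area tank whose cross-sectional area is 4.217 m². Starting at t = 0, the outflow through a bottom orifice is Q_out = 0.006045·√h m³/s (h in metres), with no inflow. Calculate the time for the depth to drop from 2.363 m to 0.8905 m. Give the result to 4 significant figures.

With no inflow, A dh/dt = −0.006045 √h.
∫ h^(−1/2) dh = −(0.006045/A) ∫ dt, giving 2√h = 2√h₀ − (0.006045/A) t.
t = 2A(√h₀ − √h)/0.006045 = 2·4.217·(√2.363 − √0.8905)/0.006045
  = 8.43400 × (1.53721 − 0.943663) / 0.006045 = 828.112 s.

828.1 s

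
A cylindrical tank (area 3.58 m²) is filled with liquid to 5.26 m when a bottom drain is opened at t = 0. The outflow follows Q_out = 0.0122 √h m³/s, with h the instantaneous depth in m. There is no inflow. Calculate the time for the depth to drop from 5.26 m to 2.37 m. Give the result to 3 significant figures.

With no inflow, A dh/dt = −0.0122 √h.
Separate and integrate: 2(√h − √h₀) = −(0.0122/A) t.
t = 2A(√h₀ − √h)/0.0122 = 2·3.58·(√5.26 − √2.37)/0.0122
  = 7.1600 × (2.2935 − 1.5395) / 0.0122 = 442.50 s.

443 s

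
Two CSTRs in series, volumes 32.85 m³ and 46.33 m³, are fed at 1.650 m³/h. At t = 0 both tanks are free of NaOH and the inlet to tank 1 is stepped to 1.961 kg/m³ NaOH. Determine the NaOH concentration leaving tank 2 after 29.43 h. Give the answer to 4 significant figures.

Each tank obeys Vᵢ dCᵢ/dt = Q(Cᵢ₋₁ − Cᵢ), so τᵢ = Vᵢ/Q.
τ₁ = 32.85/1.650 = 19.9091 h; τ₂ = 46.33/1.650 = 28.0788 h.
Solving the cascade with C₁(0)=C₂(0)=0 gives C₂(t) = C_in[1 − (τ₁ e^(−t/τ₁) − τ₂ e^(−t/τ₂))/(τ₁ − τ₂)].
At t = 29.43: e^(−t/τ₁) = 0.228043, e^(−t/τ₂) = 0.350595.
C₂ = 1.961·[1 − (19.9091·0.228043 − 28.0788·0.350595)/(-8.16970)] = 1.961·0.350752 = 0.687825 kg/m³.

0.6878 kg/m³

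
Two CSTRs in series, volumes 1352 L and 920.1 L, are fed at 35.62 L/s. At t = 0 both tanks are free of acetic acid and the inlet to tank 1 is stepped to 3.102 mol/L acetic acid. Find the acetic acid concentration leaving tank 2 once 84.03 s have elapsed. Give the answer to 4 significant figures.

2.296 mol/L

Time constants: τᵢ = Vᵢ/Q for each well-mixed tank.
τ₁ = 1352/35.62 = 37.9562 s; τ₂ = 920.1/35.62 = 25.8310 s.
Solving the cascade with C₁(0)=C₂(0)=0 gives C₂(t) = C_in[1 − (τ₁ e^(−t/τ₁) − τ₂ e^(−t/τ₂))/(τ₁ − τ₂)].
At t = 84.03: e^(−t/τ₁) = 0.109277, e^(−t/τ₂) = 0.0386554.
C₂ = 3.102·[1 − (37.9562·0.109277 − 25.8310·0.0386554)/(12.1252)] = 3.102·0.740273 = 2.29633 mol/L.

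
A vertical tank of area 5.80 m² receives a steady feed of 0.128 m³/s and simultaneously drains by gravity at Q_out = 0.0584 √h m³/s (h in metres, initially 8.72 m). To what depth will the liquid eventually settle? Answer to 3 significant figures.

4.80 m

Accumulation of liquid (constant cross-section A): A dh/dt = Q_in − 0.0584 √h. At steady state dh/dt = 0:
Q_in = 0.0584 √h_ss ⇒ √h_ss = 0.128/0.0584 = 2.1918.
h_ss = 2.1918² = 4.8039 m. (Since h₀ = 8.72 m > h_ss, the level will fall toward this value.)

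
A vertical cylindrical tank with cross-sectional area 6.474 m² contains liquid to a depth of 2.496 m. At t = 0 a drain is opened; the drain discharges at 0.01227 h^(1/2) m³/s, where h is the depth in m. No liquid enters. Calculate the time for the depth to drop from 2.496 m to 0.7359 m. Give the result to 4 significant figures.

761.9 s

A dh/dt = −Q_out = −0.01227 √h.
∫ h^(−1/2) dh = −(0.01227/A) ∫ dt, giving 2√h = 2√h₀ − (0.01227/A) t.
t = 2A(√h₀ − √h)/0.01227 = 2·6.474·(√2.496 − √0.7359)/0.01227
  = 12.9480 × (1.57987 − 0.857846) / 0.01227 = 761.924 s.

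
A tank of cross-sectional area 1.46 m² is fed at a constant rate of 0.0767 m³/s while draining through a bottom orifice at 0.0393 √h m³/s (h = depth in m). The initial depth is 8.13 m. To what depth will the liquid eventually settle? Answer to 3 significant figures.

3.81 m

Mass balance (ρ constant): A dh/dt = Q_in − 0.0393 √h. At steady state dh/dt = 0:
Q_in = 0.0393 √h_ss ⇒ √h_ss = 0.0767/0.0393 = 1.9517.
h_ss = 1.9517² = 3.8090 m. (Since h₀ = 8.13 m > h_ss, the level will fall toward this value.)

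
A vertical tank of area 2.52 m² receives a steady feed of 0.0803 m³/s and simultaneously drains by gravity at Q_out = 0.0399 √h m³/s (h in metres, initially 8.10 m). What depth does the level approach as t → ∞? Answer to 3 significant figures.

4.05 m

Level balance: A dh/dt = 0.0803 − 0.0399 √h. Setting dh/dt = 0:
Q_in = 0.0399 √h_ss ⇒ √h_ss = 0.0803/0.0399 = 2.0125.
h_ss = 2.0125² = 4.0503 m. (Since h₀ = 8.10 m > h_ss, the level will fall toward this value.)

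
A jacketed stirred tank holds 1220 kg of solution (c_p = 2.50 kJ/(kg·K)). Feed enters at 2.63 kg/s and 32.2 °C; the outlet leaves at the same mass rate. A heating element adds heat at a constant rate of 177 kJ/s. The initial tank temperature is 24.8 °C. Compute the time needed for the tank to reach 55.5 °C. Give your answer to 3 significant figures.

M c_p dT/dt = ṁ c_p (T_in − T) + Q̇.
τ = M/ṁ = 463.88 s; T_ss = T_in + Q̇/(ṁ c_p) = 59.120 °C.
T(t) = T_ss + (T₀ − T_ss) e^(−t/τ). Set T = 55.5:
e^(−t/τ) = (55.5 − 59.120)/(24.8 − 59.120) = 0.10548
t = −463.88 · ln(0.10548) = 1043.4 s.

1040 s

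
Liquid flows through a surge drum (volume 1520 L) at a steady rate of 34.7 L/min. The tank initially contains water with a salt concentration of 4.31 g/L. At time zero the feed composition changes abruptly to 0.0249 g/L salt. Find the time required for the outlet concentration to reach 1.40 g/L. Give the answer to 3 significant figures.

49.8 min

Transient balance on the dissolved component: V dC/dt = Q(C_in − C), so τ = V/Q = 43.804 min.
C(t) = C_in + (C₀ − C_in) e^(−t/τ). Set C = 1.40 and solve for t:
e^(−t/τ) = (C − C_in)/(C₀ − C_in) = (1.40 − 0.0249)/(4.31 − 0.0249) = 0.32090
t = −τ ln(…) = 43.804 × 1.1366 = 49.788 min.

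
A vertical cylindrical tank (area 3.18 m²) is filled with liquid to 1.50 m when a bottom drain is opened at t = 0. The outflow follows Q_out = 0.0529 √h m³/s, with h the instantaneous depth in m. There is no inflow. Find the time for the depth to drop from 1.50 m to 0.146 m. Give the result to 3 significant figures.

A dh/dt = −Q_out = −0.0529 √h.
Separate and integrate: 2(√h − √h₀) = −(0.0529/A) t.
t = 2A(√h₀ − √h)/0.0529 = 2·3.18·(√1.50 − √0.146)/0.0529
  = 6.3600 × (1.2247 − 0.38210) / 0.0529 = 101.31 s.

101 s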